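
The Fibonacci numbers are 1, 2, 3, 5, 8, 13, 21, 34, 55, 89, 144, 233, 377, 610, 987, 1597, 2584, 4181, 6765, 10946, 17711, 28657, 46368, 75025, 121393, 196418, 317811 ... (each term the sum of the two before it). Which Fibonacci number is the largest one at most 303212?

196418

196418 ≤ 303212 < 317811, so the largest Fibonacci number not exceeding 303212 is 196418.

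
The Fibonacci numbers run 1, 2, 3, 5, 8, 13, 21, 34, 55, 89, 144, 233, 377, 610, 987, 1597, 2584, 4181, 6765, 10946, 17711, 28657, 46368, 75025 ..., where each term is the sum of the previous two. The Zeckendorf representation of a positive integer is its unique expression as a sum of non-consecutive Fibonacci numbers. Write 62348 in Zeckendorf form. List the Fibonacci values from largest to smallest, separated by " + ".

46368 + 10946 + 4181 + 610 + 233 + 8 + 2

Greedy algorithm:
46368 ≤ 62348 < 75025, so take 46368; remainder 15980
10946 ≤ 15980 < 17711, so take 10946; remainder 5034
4181 ≤ 5034 < 6765, so take 4181; remainder 853
610 ≤ 853 < 987, so take 610; remainder 243
233 ≤ 243 < 377, so take 233; remainder 10
8 ≤ 10 < 13, so take 8; remainder 2
2 ≤ 2 < 3, so take 2; remainder 0
So 62348 = 46368 + 10946 + 4181 + 610 + 233 + 8 + 2, with no two terms consecutive in the sequence.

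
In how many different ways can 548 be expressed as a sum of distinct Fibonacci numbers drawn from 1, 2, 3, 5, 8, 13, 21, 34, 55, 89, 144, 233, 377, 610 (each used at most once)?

16

Starting from the Zeckendorf form and repeatedly splitting a term F_k into F_{k−1} + F_{k−2} (when neither is already used) reaches every representation.
548 = 377+144+21+5+1 = 377+144+21+3+2+1 = 377+144+13+8+5+1 = 377+89+55+21+5+1 = 377+144+13+8+3+2+1 = … (11 more), for 16 in all.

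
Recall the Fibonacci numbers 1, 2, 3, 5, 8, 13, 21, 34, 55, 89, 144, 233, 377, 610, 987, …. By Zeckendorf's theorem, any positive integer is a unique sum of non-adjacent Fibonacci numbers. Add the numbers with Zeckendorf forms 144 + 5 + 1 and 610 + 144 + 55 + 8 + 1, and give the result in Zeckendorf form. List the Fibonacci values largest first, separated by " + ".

610 + 233 + 89 + 34 + 2

The two numbers are 150 and 818, so their sum is 968.
Greedily peel off the largest Fibonacci term at each step:
968 − 610 = 358
358 − 233 = 125
125 − 89 = 36
36 − 34 = 2
2 − 2 = 0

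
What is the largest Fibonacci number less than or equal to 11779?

10946 ≤ 11779 < 17711, so the largest Fibonacci number not exceeding 11779 is 10946.

10946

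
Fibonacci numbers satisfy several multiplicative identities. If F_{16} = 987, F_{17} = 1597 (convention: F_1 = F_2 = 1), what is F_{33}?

3524578

By the addition formula F_{m+n} = F_m F_{n+1} + F_{m−1} F_n with m=17, n=16: F_{33} = 1597·1597 + 987·987 = 2550409 + 974169 = 3524578.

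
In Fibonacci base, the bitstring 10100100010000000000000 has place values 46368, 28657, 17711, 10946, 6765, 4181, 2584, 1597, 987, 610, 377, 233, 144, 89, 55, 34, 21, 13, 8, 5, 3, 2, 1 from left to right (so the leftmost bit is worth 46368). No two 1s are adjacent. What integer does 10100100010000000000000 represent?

68870

Summing the place values of the 1 bits: 46368 + 17711 + 4181 + 610 = 68870.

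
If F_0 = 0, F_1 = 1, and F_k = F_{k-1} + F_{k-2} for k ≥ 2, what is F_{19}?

Iterating the recurrence up to F_{14} = 377 and F_{13} = 233:
F_{15} = F_{14} + F_{13} = 377 + 233 = 610
F_{16} = F_{15} + F_{14} = 610 + 377 = 987
F_{17} = F_{16} + F_{15} = 987 + 610 = 1597
F_{18} = F_{17} + F_{16} = 1597 + 987 = 2584
F_{19} = F_{18} + F_{17} = 2584 + 1597 = 4181

4181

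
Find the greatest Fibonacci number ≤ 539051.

514229 ≤ 539051 < 832040, so the largest Fibonacci number not exceeding 539051 is 514229.

514229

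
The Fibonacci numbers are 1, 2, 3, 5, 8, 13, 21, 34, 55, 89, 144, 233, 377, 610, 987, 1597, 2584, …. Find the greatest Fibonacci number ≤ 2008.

1597 ≤ 2008 < 2584, so the largest Fibonacci number not exceeding 2008 is 1597.

1597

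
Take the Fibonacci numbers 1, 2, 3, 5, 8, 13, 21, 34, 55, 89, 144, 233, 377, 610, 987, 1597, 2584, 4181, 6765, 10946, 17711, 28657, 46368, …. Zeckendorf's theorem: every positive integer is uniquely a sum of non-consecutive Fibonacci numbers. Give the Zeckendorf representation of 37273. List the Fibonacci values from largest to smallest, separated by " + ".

28657 + 6765 + 1597 + 233 + 21

largest Fibonacci ≤ 37273 is 28657; 37273 − 28657 = 8616
largest Fibonacci ≤ 8616 is 6765; 8616 − 6765 = 1851
largest Fibonacci ≤ 1851 is 1597; 1851 − 1597 = 254
largest Fibonacci ≤ 254 is 233; 254 − 233 = 21
largest Fibonacci ≤ 21 is 21; 21 − 21 = 0
So 37273 = 28657 + 6765 + 1597 + 233 + 21, with no two terms consecutive in the sequence.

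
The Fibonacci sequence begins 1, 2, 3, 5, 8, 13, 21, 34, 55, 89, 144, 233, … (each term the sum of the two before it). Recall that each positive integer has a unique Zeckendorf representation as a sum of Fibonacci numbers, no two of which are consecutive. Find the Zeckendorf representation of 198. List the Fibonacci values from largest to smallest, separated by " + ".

144 ≤ 198 < 233, so take 144; remainder 54
34 ≤ 54 < 55, so take 34; remainder 20
13 ≤ 20 < 21, so take 13; remainder 7
5 ≤ 7 < 8, so take 5; remainder 2
2 ≤ 2 < 3, so take 2; remainder 0
So 198 = 144 + 34 + 13 + 5 + 2, with no two terms consecutive in the sequence.

144 + 34 + 13 + 5 + 2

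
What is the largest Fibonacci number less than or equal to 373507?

317811

317811 ≤ 373507 < 514229, so the largest Fibonacci number not exceeding 373507 is 317811.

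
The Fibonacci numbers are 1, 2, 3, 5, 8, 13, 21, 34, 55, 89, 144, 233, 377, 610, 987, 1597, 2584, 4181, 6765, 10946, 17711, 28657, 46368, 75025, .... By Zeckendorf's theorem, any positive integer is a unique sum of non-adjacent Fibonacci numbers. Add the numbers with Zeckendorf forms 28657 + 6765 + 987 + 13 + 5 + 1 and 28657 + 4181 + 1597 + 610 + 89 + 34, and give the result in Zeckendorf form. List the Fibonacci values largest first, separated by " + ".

46368 + 17711 + 6765 + 610 + 89 + 34 + 13 + 5 + 1

The two numbers are 36428 and 35168, so their sum is 71596.
Greedily peel off the largest Fibonacci term at each step:
largest Fibonacci ≤ 71596 is 46368; 71596 − 46368 = 25228
largest Fibonacci ≤ 25228 is 17711; 25228 − 17711 = 7517
largest Fibonacci ≤ 7517 is 6765; 7517 − 6765 = 752
largest Fibonacci ≤ 752 is 610; 752 − 610 = 142
largest Fibonacci ≤ 142 is 89; 142 − 89 = 53
largest Fibonacci ≤ 53 is 34; 53 − 34 = 19
largest Fibonacci ≤ 19 is 13; 19 − 13 = 6
largest Fibonacci ≤ 6 is 5; 6 − 5 = 1
largest Fibonacci ≤ 1 is 1; 1 − 1 = 0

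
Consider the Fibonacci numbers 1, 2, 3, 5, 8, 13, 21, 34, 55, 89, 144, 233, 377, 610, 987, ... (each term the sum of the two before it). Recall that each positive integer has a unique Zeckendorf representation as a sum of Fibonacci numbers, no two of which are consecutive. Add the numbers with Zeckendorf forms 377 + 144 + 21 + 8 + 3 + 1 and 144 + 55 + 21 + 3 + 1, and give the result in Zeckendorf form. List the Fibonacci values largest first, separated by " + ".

610 + 144 + 21 + 3

The two numbers are 554 and 224, so their sum is 778.
610 ≤ 778 < 987, so take 610; remainder 168
144 ≤ 168 < 233, so take 144; remainder 24
21 ≤ 24 < 34, so take 21; remainder 3
3 ≤ 3 < 5, so take 3; remainder 0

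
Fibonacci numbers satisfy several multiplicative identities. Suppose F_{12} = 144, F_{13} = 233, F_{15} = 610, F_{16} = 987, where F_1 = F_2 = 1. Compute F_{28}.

317811

By the addition formula F_{m+n} = F_m F_{n+1} + F_{m−1} F_n with m=13, n=15: F_{28} = 233·987 + 144·610 = 229971 + 87840 = 317811.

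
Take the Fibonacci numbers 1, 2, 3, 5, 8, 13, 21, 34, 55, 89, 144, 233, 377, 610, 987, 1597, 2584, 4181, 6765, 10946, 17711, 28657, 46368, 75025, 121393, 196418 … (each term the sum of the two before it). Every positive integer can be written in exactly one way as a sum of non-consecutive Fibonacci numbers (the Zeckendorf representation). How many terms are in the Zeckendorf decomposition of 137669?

7

Greedy algorithm:
121393 ≤ 137669 < 196418, so take 121393; remainder 16276
10946 ≤ 16276 < 17711, so take 10946; remainder 5330
4181 ≤ 5330 < 6765, so take 4181; remainder 1149
987 ≤ 1149 < 1597, so take 987; remainder 162
144 ≤ 162 < 233, so take 144; remainder 18
13 ≤ 18 < 21, so take 13; remainder 5
5 ≤ 5 < 8, so take 5; remainder 0
137669 = 121393 + 10946 + 4181 + 987 + 144 + 13 + 5, which has 7 terms.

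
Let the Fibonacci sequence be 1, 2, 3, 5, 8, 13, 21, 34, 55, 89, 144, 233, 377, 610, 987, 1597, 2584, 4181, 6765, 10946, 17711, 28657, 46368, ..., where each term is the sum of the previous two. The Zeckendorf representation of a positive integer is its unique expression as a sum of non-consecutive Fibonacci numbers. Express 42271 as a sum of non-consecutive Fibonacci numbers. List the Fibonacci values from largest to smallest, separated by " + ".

Greedily peel off the largest Fibonacci term at each step:
take 28657 (≤ 42271); 42271 − 28657 = 13614
take 10946 (≤ 13614); 13614 − 10946 = 2668
take 2584 (≤ 2668); 2668 − 2584 = 84
take 55 (≤ 84); 84 − 55 = 29
take 21 (≤ 29); 29 − 21 = 8
take 8 (≤ 8); 8 − 8 = 0
So 42271 = 28657 + 10946 + 2584 + 55 + 21 + 8, with no two terms consecutive in the sequence.

28657 + 10946 + 2584 + 55 + 21 + 8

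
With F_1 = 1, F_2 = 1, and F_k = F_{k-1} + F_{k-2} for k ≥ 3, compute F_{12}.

Iterating the recurrence up to F_{7} = 13 and F_{6} = 8:
F_{8} = F_{7} + F_{6} = 13 + 8 = 21
F_{9} = F_{8} + F_{7} = 21 + 13 = 34
F_{10} = F_{9} + F_{8} = 34 + 21 = 55
F_{11} = F_{10} + F_{9} = 55 + 34 = 89
F_{12} = F_{11} + F_{10} = 89 + 55 = 144

144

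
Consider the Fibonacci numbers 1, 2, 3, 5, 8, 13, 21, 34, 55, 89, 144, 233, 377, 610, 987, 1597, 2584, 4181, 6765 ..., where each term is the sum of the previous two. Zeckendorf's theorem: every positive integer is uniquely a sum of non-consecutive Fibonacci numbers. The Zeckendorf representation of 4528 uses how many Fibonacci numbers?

Repeatedly subtract the largest Fibonacci number that fits:
subtract 4181 from 4528: 347 remains
subtract 233 from 347: 114 remains
subtract 89 from 114: 25 remains
subtract 21 from 25: 4 remains
subtract 3 from 4: 1 remains
subtract 1 from 1: 0 remains
4528 = 4181 + 233 + 89 + 21 + 3 + 1, which has 6 terms.

6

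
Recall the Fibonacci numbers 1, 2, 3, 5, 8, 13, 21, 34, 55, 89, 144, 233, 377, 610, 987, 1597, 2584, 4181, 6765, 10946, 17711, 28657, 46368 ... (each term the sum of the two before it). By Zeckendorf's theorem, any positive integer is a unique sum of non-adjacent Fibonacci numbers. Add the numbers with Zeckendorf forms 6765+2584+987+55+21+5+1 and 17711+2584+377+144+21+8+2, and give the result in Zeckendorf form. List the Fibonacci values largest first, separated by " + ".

The two numbers are 10418 and 20847, so their sum is 31265.
subtract 28657 from 31265: 2608 remains
subtract 2584 from 2608: 24 remains
subtract 21 from 24: 3 remains
subtract 3 from 3: 0 remains

28657 + 2584 + 21 + 3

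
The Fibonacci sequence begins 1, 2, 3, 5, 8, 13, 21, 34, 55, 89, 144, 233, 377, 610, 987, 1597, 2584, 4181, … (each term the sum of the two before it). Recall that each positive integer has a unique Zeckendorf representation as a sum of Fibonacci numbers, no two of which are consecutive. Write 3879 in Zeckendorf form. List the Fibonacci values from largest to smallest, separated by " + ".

2584 ≤ 3879 < 4181, so take 2584; remainder 1295
987 ≤ 1295 < 1597, so take 987; remainder 308
233 ≤ 308 < 377, so take 233; remainder 75
55 ≤ 75 < 89, so take 55; remainder 20
13 ≤ 20 < 21, so take 13; remainder 7
5 ≤ 7 < 8, so take 5; remainder 2
2 ≤ 2 < 3, so take 2; remainder 0
So 3879 = 2584 + 987 + 233 + 55 + 13 + 5 + 2, with no two terms consecutive in the sequence.

2584 + 987 + 233 + 55 + 13 + 5 + 2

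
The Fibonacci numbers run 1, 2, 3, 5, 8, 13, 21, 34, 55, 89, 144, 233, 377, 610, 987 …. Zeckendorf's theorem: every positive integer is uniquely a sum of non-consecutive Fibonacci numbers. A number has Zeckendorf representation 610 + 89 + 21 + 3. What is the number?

610 + 89 + 21 + 3 = 723.

723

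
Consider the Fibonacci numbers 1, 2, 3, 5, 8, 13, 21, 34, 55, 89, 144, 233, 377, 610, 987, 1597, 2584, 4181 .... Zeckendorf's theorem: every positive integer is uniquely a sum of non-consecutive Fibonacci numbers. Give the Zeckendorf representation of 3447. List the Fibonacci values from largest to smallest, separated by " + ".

largest Fibonacci ≤ 3447 is 2584; 3447 − 2584 = 863
largest Fibonacci ≤ 863 is 610; 863 − 610 = 253
largest Fibonacci ≤ 253 is 233; 253 − 233 = 20
largest Fibonacci ≤ 20 is 13; 20 − 13 = 7
largest Fibonacci ≤ 7 is 5; 7 − 5 = 2
largest Fibonacci ≤ 2 is 2; 2 − 2 = 0
So 3447 = 2584 + 610 + 233 + 13 + 5 + 2, with no two terms consecutive in the sequence.

2584 + 610 + 233 + 13 + 5 + 2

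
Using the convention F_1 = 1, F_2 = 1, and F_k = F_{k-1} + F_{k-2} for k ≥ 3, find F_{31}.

Iterating the recurrence up to F_{23} = 28657 and F_{22} = 17711:
F_{24} = F_{23} + F_{22} = 28657 + 17711 = 46368
F_{25} = F_{24} + F_{23} = 46368 + 28657 = 75025
F_{26} = F_{25} + F_{24} = 75025 + 46368 = 121393
F_{27} = F_{26} + F_{25} = 121393 + 75025 = 196418
F_{28} = F_{27} + F_{26} = 196418 + 121393 = 317811
F_{29} = F_{28} + F_{27} = 317811 + 196418 = 514229
F_{30} = F_{29} + F_{28} = 514229 + 317811 = 832040
F_{31} = F_{30} + F_{29} = 832040 + 514229 = 1346269

1346269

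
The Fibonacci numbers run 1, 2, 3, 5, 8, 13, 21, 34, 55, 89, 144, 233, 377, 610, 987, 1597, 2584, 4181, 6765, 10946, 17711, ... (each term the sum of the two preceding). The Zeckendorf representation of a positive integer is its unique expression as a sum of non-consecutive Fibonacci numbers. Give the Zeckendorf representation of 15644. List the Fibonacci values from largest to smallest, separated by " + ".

10946 + 4181 + 377 + 89 + 34 + 13 + 3 + 1

Repeatedly subtract the largest Fibonacci number that fits:
15644 − 10946 = 4698
4698 − 4181 = 517
517 − 377 = 140
140 − 89 = 51
51 − 34 = 17
17 − 13 = 4
4 − 3 = 1
1 − 1 = 0
So 15644 = 10946 + 4181 + 377 + 89 + 34 + 13 + 3 + 1, with no two terms consecutive in the sequence.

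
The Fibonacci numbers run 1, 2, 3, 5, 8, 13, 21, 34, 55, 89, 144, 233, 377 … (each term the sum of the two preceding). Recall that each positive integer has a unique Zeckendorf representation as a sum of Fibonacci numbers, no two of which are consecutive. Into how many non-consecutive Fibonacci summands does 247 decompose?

Repeatedly subtract the largest Fibonacci number that fits:
largest Fibonacci ≤ 247 is 233; 247 − 233 = 14
largest Fibonacci ≤ 14 is 13; 14 − 13 = 1
largest Fibonacci ≤ 1 is 1; 1 − 1 = 0
247 = 233 + 13 + 1, which has 3 terms.

3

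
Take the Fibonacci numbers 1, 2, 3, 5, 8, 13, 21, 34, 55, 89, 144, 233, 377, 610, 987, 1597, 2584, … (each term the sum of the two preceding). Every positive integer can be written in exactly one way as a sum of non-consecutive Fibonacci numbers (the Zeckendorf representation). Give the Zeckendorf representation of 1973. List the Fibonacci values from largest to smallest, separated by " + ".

Greedy algorithm:
1597 ≤ 1973 < 2584, so take 1597; remainder 376
233 ≤ 376 < 377, so take 233; remainder 143
89 ≤ 143 < 144, so take 89; remainder 54
34 ≤ 54 < 55, so take 34; remainder 20
13 ≤ 20 < 21, so take 13; remainder 7
5 ≤ 7 < 8, so take 5; remainder 2
2 ≤ 2 < 3, so take 2; remainder 0
So 1973 = 1597 + 233 + 89 + 34 + 13 + 5 + 2, with no two terms consecutive in the sequence.

1597 + 233 + 89 + 34 + 13 + 5 + 2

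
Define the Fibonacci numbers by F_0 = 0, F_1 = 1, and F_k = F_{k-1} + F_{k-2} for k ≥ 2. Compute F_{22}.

17711

Iterating the recurrence up to F_{16} = 987 and F_{15} = 610:
F_{17} = F_{16} + F_{15} = 987 + 610 = 1597
F_{18} = F_{17} + F_{16} = 1597 + 987 = 2584
F_{19} = F_{18} + F_{17} = 2584 + 1597 = 4181
F_{20} = F_{19} + F_{18} = 4181 + 2584 = 6765
F_{21} = F_{20} + F_{19} = 6765 + 4181 = 10946
F_{22} = F_{21} + F_{20} = 10946 + 6765 = 17711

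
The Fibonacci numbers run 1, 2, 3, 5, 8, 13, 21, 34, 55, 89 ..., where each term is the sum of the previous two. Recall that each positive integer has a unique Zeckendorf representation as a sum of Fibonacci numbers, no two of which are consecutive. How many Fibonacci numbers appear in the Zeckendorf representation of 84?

take 55 (≤ 84); 84 − 55 = 29
take 21 (≤ 29); 29 − 21 = 8
take 8 (≤ 8); 8 − 8 = 0
84 = 55 + 21 + 8, which has 3 terms.

3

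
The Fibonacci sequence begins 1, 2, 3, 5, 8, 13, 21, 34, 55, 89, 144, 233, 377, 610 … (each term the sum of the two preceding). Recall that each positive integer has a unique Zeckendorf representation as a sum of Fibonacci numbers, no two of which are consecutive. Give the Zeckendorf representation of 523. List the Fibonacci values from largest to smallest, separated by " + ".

Greedily peel off the largest Fibonacci term at each step:
take 377 (≤ 523); 523 − 377 = 146
take 144 (≤ 146); 146 − 144 = 2
take 2 (≤ 2); 2 − 2 = 0
So 523 = 377 + 144 + 2, with no two terms consecutive in the sequence.

377 + 144 + 2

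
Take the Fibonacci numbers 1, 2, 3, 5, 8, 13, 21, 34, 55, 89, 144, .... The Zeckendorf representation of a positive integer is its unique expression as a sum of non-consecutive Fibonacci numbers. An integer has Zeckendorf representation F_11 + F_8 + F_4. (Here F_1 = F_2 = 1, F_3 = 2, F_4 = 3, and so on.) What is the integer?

113

F_11 + F_8 + F_4 = 89 + 21 + 3 = 113.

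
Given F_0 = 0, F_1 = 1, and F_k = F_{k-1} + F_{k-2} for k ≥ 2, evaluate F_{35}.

9227465

Iterating the recurrence up to F_{30} = 832040 and F_{29} = 514229:
F_{31} = F_{30} + F_{29} = 832040 + 514229 = 1346269
F_{32} = F_{31} + F_{30} = 1346269 + 832040 = 2178309
F_{33} = F_{32} + F_{31} = 2178309 + 1346269 = 3524578
F_{34} = F_{33} + F_{32} = 3524578 + 2178309 = 5702887
F_{35} = F_{34} + F_{33} = 5702887 + 3524578 = 9227465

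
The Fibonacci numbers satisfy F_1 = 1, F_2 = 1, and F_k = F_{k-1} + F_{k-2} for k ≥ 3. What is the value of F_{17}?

1597

Iterating the recurrence up to F_{10} = 55 and F_{9} = 34:
F_{11} = F_{10} + F_{9} = 55 + 34 = 89
F_{12} = F_{11} + F_{10} = 89 + 55 = 144
F_{13} = F_{12} + F_{11} = 144 + 89 = 233
F_{14} = F_{13} + F_{12} = 233 + 144 = 377
F_{15} = F_{14} + F_{13} = 377 + 233 = 610
F_{16} = F_{15} + F_{14} = 610 + 377 = 987
F_{17} = F_{16} + F_{15} = 987 + 610 = 1597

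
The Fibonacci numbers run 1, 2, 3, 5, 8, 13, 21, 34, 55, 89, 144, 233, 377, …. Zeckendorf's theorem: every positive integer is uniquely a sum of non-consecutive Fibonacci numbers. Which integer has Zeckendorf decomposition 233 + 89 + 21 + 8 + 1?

233 + 89 + 21 + 8 + 1 = 352.

352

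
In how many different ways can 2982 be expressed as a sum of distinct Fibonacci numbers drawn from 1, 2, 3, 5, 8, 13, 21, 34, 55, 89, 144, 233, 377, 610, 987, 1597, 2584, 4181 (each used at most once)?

41

Starting from the Zeckendorf form and repeatedly splitting a term F_k into F_{k−1} + F_{k−2} (when neither is already used) reaches every representation.
2982 = 2584+377+21 = 2584+377+13+8 = 2584+233+144+21 = … (38 more), for 41 in all.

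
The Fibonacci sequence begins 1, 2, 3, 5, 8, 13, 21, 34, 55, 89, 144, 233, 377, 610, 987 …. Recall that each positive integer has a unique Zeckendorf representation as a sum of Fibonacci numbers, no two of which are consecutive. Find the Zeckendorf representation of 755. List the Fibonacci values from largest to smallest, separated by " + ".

610 + 144 + 1

Greedy algorithm:
largest Fibonacci ≤ 755 is 610; 755 − 610 = 145
largest Fibonacci ≤ 145 is 144; 145 − 144 = 1
largest Fibonacci ≤ 1 is 1; 1 − 1 = 0
So 755 = 610 + 144 + 1, with no two terms consecutive in the sequence.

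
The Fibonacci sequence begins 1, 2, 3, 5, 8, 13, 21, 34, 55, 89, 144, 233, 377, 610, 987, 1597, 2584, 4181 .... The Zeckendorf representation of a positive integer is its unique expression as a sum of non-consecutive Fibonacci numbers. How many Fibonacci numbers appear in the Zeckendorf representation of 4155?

Repeatedly subtract the largest Fibonacci number that fits:
4155 − 2584 = 1571
1571 − 987 = 584
584 − 377 = 207
207 − 144 = 63
63 − 55 = 8
8 − 8 = 0
4155 = 2584 + 987 + 377 + 144 + 55 + 8, which has 6 terms.

6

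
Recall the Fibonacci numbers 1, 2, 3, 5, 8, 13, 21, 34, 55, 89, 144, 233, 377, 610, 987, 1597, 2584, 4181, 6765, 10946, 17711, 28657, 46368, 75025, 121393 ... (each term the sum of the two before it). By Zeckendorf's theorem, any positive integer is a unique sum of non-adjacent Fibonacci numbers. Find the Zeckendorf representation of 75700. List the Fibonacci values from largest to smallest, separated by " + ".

Greedily peel off the largest Fibonacci term at each step:
take 75025 (≤ 75700); 75700 − 75025 = 675
take 610 (≤ 675); 675 − 610 = 65
take 55 (≤ 65); 65 − 55 = 10
take 8 (≤ 10); 10 − 8 = 2
take 2 (≤ 2); 2 − 2 = 0
So 75700 = 75025 + 610 + 55 + 8 + 2, with no two terms consecutive in the sequence.

75025 + 610 + 55 + 8 + 2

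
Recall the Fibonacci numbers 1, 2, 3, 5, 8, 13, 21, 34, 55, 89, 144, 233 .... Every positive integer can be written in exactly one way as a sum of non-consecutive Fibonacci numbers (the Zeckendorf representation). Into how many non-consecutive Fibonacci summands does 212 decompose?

Repeatedly subtract the largest Fibonacci number that fits:
subtract 144 from 212: 68 remains
subtract 55 from 68: 13 remains
subtract 13 from 13: 0 remains
212 = 144 + 55 + 13, which has 3 terms.

3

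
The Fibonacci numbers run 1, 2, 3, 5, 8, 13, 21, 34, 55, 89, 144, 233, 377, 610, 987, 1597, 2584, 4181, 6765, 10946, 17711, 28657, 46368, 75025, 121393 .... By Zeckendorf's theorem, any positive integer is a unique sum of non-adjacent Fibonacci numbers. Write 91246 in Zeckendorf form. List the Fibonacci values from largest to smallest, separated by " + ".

Repeatedly subtract the largest Fibonacci number that fits:
subtract 75025 from 91246: 16221 remains
subtract 10946 from 16221: 5275 remains
subtract 4181 from 5275: 1094 remains
subtract 987 from 1094: 107 remains
subtract 89 from 107: 18 remains
subtract 13 from 18: 5 remains
subtract 5 from 5: 0 remains
So 91246 = 75025 + 10946 + 4181 + 987 + 89 + 13 + 5, with no two terms consecutive in the sequence.

75025 + 10946 + 4181 + 987 + 89 + 13 + 5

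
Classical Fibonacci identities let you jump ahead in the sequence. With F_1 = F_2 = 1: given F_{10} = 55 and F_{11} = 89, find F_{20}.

By the doubling identity F_{2k} = F_k(2F_{k+1} − F_k): F_{20} = 55·(2·89 − 55) = 55·123 = 6765.

6765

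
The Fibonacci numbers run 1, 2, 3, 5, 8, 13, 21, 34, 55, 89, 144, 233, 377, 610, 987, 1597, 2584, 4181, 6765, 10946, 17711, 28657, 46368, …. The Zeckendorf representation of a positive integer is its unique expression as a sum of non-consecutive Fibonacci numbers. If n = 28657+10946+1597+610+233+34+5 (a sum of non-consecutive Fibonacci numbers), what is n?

42082

28657+10946+1597+610+233+34+5 = 42082.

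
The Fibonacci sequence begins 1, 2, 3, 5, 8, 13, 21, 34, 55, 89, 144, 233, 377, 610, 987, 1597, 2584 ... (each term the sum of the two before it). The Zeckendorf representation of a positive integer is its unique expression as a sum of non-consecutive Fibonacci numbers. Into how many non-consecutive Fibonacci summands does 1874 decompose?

5

Repeatedly subtract the largest Fibonacci number that fits:
1597 ≤ 1874 < 2584, so take 1597; remainder 277
233 ≤ 277 < 377, so take 233; remainder 44
34 ≤ 44 < 55, so take 34; remainder 10
8 ≤ 10 < 13, so take 8; remainder 2
2 ≤ 2 < 3, so take 2; remainder 0
1874 = 1597 + 233 + 34 + 8 + 2, which has 5 terms.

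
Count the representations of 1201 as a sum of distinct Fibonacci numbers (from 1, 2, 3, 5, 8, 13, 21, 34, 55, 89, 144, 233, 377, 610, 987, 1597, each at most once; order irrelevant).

14

Starting from the Zeckendorf form and repeatedly splitting a term F_k into F_{k−1} + F_{k−2} (when neither is already used) reaches every representation.
1201 = 987+144+55+13+2 = 987+144+55+8+5+2 = 987+144+34+21+13+2 = … (11 more), for 14 in all.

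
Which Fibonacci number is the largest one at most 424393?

317811

317811 ≤ 424393 < 514229, so the largest Fibonacci number not exceeding 424393 is 317811.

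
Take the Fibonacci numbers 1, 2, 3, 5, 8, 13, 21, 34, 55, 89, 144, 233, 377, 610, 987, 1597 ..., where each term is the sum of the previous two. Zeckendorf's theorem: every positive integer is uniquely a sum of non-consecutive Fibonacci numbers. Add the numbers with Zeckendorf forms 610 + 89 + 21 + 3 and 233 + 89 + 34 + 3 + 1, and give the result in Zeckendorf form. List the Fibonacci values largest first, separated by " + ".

The two numbers are 723 and 360, so their sum is 1083.
987 ≤ 1083 < 1597, so take 987; remainder 96
89 ≤ 96 < 144, so take 89; remainder 7
5 ≤ 7 < 8, so take 5; remainder 2
2 ≤ 2 < 3, so take 2; remainder 0

987 + 89 + 5 + 2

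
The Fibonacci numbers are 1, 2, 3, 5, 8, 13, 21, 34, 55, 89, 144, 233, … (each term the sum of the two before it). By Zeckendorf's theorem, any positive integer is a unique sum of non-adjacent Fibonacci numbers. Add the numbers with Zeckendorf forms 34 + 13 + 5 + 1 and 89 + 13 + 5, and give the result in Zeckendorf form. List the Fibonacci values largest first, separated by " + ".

144 + 13 + 3

The two numbers are 53 and 107, so their sum is 160.
Greedy algorithm:
160: greatest Fibonacci not exceeding it is 144, leaving 16
16: greatest Fibonacci not exceeding it is 13, leaving 3
3: greatest Fibonacci not exceeding it is 3, leaving 0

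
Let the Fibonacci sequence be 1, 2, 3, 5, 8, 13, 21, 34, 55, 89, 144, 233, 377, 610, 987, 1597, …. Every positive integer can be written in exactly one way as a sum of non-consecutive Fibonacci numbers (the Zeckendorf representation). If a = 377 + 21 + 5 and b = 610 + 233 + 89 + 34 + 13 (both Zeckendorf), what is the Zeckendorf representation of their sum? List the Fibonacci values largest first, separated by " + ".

987 + 377 + 13 + 5

The two numbers are 403 and 979, so their sum is 1382.
Repeatedly subtract the largest Fibonacci number that fits:
987 ≤ 1382 < 1597, so take 987; remainder 395
377 ≤ 395 < 610, so take 377; remainder 18
13 ≤ 18 < 21, so take 13; remainder 5
5 ≤ 5 < 8, so take 5; remainder 0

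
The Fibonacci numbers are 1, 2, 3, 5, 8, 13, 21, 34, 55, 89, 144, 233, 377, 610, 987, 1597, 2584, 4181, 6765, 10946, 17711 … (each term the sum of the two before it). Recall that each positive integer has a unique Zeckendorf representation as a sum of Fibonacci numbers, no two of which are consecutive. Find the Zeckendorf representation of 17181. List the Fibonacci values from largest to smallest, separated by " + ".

10946 + 4181 + 1597 + 377 + 55 + 21 + 3 + 1

Greedily peel off the largest Fibonacci term at each step:
17181: greatest Fibonacci not exceeding it is 10946, leaving 6235
6235: greatest Fibonacci not exceeding it is 4181, leaving 2054
2054: greatest Fibonacci not exceeding it is 1597, leaving 457
457: greatest Fibonacci not exceeding it is 377, leaving 80
80: greatest Fibonacci not exceeding it is 55, leaving 25
25: greatest Fibonacci not exceeding it is 21, leaving 4
4: greatest Fibonacci not exceeding it is 3, leaving 1
1: greatest Fibonacci not exceeding it is 1, leaving 0
So 17181 = 10946 + 4181 + 1597 + 377 + 55 + 21 + 3 + 1, with no two terms consecutive in the sequence.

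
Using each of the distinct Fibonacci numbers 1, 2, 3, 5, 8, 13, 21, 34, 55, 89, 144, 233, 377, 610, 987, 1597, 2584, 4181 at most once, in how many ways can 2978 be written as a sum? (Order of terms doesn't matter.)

Each representation comes from the Zeckendorf form by replacing some F_k with F_{k−1} + F_{k−2} where possible.
2978 = 2584+377+13+3+1 = 2584+377+8+5+3+1 = 2584+233+144+13+3+1 = … (19 more), for 22 in all.

22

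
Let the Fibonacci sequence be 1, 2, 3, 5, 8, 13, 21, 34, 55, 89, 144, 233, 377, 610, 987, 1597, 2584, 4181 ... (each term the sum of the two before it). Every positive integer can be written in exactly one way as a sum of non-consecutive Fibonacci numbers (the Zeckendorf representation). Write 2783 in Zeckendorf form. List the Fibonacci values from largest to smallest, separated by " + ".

Greedy algorithm:
2584 ≤ 2783 < 4181, so take 2584; remainder 199
144 ≤ 199 < 233, so take 144; remainder 55
55 ≤ 55 < 89, so take 55; remainder 0
So 2783 = 2584 + 144 + 55, with no two terms consecutive in the sequence.

2584 + 144 + 55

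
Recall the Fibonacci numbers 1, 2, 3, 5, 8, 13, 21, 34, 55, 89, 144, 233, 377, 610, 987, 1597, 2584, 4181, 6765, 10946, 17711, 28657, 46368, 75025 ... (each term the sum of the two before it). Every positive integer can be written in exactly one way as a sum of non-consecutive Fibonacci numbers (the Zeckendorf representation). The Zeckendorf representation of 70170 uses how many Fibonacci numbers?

46368 ≤ 70170 < 75025, so take 46368; remainder 23802
17711 ≤ 23802 < 28657, so take 17711; remainder 6091
4181 ≤ 6091 < 6765, so take 4181; remainder 1910
1597 ≤ 1910 < 2584, so take 1597; remainder 313
233 ≤ 313 < 377, so take 233; remainder 80
55 ≤ 80 < 89, so take 55; remainder 25
21 ≤ 25 < 34, so take 21; remainder 4
3 ≤ 4 < 5, so take 3; remainder 1
1 ≤ 1 < 2, so take 1; remainder 0
70170 = 46368 + 17711 + 4181 + 1597 + 233 + 55 + 21 + 3 + 1, which has 9 terms.

9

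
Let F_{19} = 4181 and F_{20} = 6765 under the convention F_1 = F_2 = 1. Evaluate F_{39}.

63245986

By F_{2k+1} = F_k² + F_{k+1}²: F_{39} = 4181² + 6765² = 17480761 + 45765225 = 63245986.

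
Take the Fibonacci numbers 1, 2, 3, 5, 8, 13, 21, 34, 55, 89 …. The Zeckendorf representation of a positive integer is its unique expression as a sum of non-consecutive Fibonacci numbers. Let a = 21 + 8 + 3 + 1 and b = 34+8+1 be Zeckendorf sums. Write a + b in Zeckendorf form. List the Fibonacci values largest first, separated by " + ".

The two numbers are 33 and 43, so their sum is 76.
subtract 55 from 76: 21 remains
subtract 21 from 21: 0 remains

55 + 21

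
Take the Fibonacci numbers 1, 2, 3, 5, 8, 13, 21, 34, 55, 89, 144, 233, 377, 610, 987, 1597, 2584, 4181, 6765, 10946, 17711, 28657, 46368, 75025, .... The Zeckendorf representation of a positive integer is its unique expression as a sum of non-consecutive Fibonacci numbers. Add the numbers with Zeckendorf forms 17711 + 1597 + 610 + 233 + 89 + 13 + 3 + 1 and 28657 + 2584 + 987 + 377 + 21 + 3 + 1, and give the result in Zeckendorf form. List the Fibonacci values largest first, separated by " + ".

The two numbers are 20257 and 32630, so their sum is 52887.
52887: greatest Fibonacci not exceeding it is 46368, leaving 6519
6519: greatest Fibonacci not exceeding it is 4181, leaving 2338
2338: greatest Fibonacci not exceeding it is 1597, leaving 741
741: greatest Fibonacci not exceeding it is 610, leaving 131
131: greatest Fibonacci not exceeding it is 89, leaving 42
42: greatest Fibonacci not exceeding it is 34, leaving 8
8: greatest Fibonacci not exceeding it is 8, leaving 0

46368 + 4181 + 1597 + 610 + 89 + 34 + 8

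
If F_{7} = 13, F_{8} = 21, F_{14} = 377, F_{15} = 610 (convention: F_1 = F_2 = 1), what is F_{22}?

17711

By the addition formula F_{m+n} = F_m F_{n+1} + F_{m−1} F_n with m=8, n=14: F_{22} = 21·610 + 13·377 = 12810 + 4901 = 17711.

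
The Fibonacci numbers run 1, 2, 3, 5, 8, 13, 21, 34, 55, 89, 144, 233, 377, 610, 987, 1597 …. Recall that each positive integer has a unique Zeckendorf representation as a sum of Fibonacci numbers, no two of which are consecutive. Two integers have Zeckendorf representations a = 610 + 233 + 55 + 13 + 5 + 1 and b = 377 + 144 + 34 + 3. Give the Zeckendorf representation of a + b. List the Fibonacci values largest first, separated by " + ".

987 + 377 + 89 + 21 + 1

The two numbers are 917 and 558, so their sum is 1475.
1475 − 987 = 488
488 − 377 = 111
111 − 89 = 22
22 − 21 = 1
1 − 1 = 0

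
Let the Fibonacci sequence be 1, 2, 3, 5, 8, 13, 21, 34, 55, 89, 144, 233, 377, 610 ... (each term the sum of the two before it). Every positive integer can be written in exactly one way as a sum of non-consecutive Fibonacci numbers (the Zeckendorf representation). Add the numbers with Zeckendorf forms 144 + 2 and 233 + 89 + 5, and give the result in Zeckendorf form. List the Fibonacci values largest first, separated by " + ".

The two numbers are 146 and 327, so their sum is 473.
377 ≤ 473 < 610, so take 377; remainder 96
89 ≤ 96 < 144, so take 89; remainder 7
5 ≤ 7 < 8, so take 5; remainder 2
2 ≤ 2 < 3, so take 2; remainder 0

377 + 89 + 5 + 2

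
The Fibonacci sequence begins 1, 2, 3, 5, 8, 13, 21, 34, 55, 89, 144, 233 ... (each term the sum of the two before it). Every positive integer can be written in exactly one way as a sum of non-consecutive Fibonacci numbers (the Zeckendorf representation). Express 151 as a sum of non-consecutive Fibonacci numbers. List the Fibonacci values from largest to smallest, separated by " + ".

144 + 5 + 2

151 − 144 = 7
7 − 5 = 2
2 − 2 = 0
So 151 = 144 + 5 + 2, with no two terms consecutive in the sequence.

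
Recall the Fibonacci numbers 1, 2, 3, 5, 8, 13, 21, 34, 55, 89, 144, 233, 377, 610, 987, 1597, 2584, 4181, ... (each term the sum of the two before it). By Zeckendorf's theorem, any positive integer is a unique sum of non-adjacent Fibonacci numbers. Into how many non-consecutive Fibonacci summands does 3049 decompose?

7

subtract 2584 from 3049: 465 remains
subtract 377 from 465: 88 remains
subtract 55 from 88: 33 remains
subtract 21 from 33: 12 remains
subtract 8 from 12: 4 remains
subtract 3 from 4: 1 remains
subtract 1 from 1: 0 remains
3049 = 2584 + 377 + 55 + 21 + 8 + 3 + 1, which has 7 terms.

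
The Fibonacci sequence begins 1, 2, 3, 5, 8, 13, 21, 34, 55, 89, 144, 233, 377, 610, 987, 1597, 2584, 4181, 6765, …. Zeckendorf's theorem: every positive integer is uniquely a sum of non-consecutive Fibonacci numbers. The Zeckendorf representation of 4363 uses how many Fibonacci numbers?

5

4363 − 4181 = 182
182 − 144 = 38
38 − 34 = 4
4 − 3 = 1
1 − 1 = 0
4363 = 4181 + 144 + 34 + 3 + 1, which has 5 terms.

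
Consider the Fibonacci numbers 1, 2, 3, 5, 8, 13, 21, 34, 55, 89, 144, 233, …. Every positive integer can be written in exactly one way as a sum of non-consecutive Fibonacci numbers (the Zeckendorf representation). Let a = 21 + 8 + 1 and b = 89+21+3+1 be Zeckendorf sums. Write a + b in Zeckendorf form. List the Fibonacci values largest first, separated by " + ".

144

The two numbers are 30 and 114, so their sum is 144.
subtract 144 from 144: 0 remains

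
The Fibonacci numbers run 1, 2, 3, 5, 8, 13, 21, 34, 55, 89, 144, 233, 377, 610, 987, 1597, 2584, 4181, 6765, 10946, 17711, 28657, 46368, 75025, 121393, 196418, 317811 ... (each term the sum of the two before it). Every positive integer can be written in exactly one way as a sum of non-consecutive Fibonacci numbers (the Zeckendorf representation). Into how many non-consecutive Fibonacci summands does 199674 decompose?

Repeatedly subtract the largest Fibonacci number that fits:
subtract 196418 from 199674: 3256 remains
subtract 2584 from 3256: 672 remains
subtract 610 from 672: 62 remains
subtract 55 from 62: 7 remains
subtract 5 from 7: 2 remains
subtract 2 from 2: 0 remains
199674 = 196418 + 2584 + 610 + 55 + 5 + 2, which has 6 terms.

6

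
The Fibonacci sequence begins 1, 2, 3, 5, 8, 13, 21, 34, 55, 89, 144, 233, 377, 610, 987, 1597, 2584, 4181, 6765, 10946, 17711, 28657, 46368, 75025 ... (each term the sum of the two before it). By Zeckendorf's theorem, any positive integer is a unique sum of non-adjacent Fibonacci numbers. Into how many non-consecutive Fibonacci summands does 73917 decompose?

8

46368 ≤ 73917 < 75025, so take 46368; remainder 27549
17711 ≤ 27549 < 28657, so take 17711; remainder 9838
6765 ≤ 9838 < 10946, so take 6765; remainder 3073
2584 ≤ 3073 < 4181, so take 2584; remainder 489
377 ≤ 489 < 610, so take 377; remainder 112
89 ≤ 112 < 144, so take 89; remainder 23
21 ≤ 23 < 34, so take 21; remainder 2
2 ≤ 2 < 3, so take 2; remainder 0
73917 = 46368 + 17711 + 6765 + 2584 + 377 + 89 + 21 + 2, which has 8 terms.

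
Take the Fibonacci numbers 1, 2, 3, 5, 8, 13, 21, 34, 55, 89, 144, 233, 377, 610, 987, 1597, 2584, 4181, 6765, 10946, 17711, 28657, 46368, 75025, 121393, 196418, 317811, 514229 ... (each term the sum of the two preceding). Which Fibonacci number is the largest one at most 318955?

317811 ≤ 318955 < 514229, so the largest Fibonacci number not exceeding 318955 is 317811.

317811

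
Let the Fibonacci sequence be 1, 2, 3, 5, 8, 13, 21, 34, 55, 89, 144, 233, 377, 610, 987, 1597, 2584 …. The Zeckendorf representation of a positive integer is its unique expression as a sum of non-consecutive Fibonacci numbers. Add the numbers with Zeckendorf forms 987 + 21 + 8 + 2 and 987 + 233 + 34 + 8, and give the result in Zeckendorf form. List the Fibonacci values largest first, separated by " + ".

The two numbers are 1018 and 1262, so their sum is 2280.
Repeatedly subtract the largest Fibonacci number that fits:
2280 − 1597 = 683
683 − 610 = 73
73 − 55 = 18
18 − 13 = 5
5 − 5 = 0

1597 + 610 + 55 + 13 + 5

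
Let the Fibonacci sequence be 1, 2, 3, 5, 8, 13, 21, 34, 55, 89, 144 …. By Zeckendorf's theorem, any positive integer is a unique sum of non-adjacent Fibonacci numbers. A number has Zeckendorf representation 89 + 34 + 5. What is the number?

128

89 + 34 + 5 = 128.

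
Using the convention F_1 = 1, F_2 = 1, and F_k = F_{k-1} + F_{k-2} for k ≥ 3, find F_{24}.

Iterating the recurrence up to F_{18} = 2584 and F_{17} = 1597:
F_{19} = F_{18} + F_{17} = 2584 + 1597 = 4181
F_{20} = F_{19} + F_{18} = 4181 + 2584 = 6765
F_{21} = F_{20} + F_{19} = 6765 + 4181 = 10946
F_{22} = F_{21} + F_{20} = 10946 + 6765 = 17711
F_{23} = F_{22} + F_{21} = 17711 + 10946 = 28657
F_{24} = F_{23} + F_{22} = 28657 + 17711 = 46368

46368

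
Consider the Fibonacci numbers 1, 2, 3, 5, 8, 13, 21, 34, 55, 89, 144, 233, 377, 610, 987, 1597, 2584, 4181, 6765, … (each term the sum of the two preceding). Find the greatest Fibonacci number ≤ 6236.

4181 ≤ 6236 < 6765, so the largest Fibonacci number not exceeding 6236 is 4181.

4181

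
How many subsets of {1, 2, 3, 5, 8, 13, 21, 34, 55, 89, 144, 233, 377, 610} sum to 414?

18

Starting from the Zeckendorf form and repeatedly splitting a term F_k into F_{k−1} + F_{k−2} (when neither is already used) reaches every representation.
414 = 377+34+3 = 377+34+2+1 = 377+21+13+3 = 233+144+34+3 = 377+21+13+2+1 = … (13 more), for 18 in all.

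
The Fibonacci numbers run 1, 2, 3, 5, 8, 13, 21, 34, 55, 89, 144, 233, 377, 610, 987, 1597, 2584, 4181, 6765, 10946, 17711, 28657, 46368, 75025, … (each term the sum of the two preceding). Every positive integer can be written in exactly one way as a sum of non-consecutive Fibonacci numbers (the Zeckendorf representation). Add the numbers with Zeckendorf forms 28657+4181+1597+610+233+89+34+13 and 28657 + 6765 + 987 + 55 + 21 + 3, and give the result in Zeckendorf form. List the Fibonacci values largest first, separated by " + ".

46368 + 17711 + 6765 + 987 + 55 + 13 + 3

The two numbers are 35414 and 36488, so their sum is 71902.
Greedy algorithm:
largest Fibonacci ≤ 71902 is 46368; 71902 − 46368 = 25534
largest Fibonacci ≤ 25534 is 17711; 25534 − 17711 = 7823
largest Fibonacci ≤ 7823 is 6765; 7823 − 6765 = 1058
largest Fibonacci ≤ 1058 is 987; 1058 − 987 = 71
largest Fibonacci ≤ 71 is 55; 71 − 55 = 16
largest Fibonacci ≤ 16 is 13; 16 − 13 = 3
largest Fibonacci ≤ 3 is 3; 3 − 3 = 0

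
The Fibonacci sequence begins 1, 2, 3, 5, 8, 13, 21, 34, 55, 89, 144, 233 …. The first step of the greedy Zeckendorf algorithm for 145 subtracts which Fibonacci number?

144

144 ≤ 145 < 233, so the largest Fibonacci number not exceeding 145 is 144.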